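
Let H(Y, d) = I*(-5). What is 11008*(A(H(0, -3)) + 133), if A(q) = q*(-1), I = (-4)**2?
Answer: 2344704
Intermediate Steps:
I = 16
H(Y, d) = -80 (H(Y, d) = 16*(-5) = -80)
A(q) = -q
11008*(A(H(0, -3)) + 133) = 11008*(-1*(-80) + 133) = 11008*(80 + 133) = 11008*213 = 2344704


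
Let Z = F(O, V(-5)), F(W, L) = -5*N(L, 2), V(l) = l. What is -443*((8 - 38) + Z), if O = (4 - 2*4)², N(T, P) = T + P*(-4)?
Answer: -15505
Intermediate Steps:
N(T, P) = T - 4*P
O = 16 (O = (4 - 8)² = (-4)² = 16)
F(W, L) = 40 - 5*L (F(W, L) = -5*(L - 4*2) = -5*(L - 8) = -5*(-8 + L) = 40 - 5*L)
Z = 65 (Z = 40 - 5*(-5) = 40 + 25 = 65)
-443*((8 - 38) + Z) = -443*((8 - 38) + 65) = -443*(-30 + 65) = -443*35 = -15505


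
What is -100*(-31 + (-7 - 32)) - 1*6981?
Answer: 19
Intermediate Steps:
-100*(-31 + (-7 - 32)) - 1*6981 = -100*(-31 - 39) - 6981 = -100*(-70) - 6981 = 7000 - 6981 = 19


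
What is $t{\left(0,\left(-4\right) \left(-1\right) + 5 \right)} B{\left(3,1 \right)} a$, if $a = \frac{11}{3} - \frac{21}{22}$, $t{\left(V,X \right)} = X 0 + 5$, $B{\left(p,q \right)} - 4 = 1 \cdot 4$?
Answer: $\frac{3580}{33} \approx 108.48$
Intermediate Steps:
$B{\left(p,q \right)} = 8$ ($B{\left(p,q \right)} = 4 + 1 \cdot 4 = 4 + 4 = 8$)
$t{\left(V,X \right)} = 5$ ($t{\left(V,X \right)} = 0 + 5 = 5$)
$a = \frac{179}{66}$ ($a = 11 \cdot \frac{1}{3} - \frac{21}{22} = \frac{11}{3} - \frac{21}{22} = \frac{179}{66} \approx 2.7121$)
$t{\left(0,\left(-4\right) \left(-1\right) + 5 \right)} B{\left(3,1 \right)} a = 5 \cdot 8 \cdot \frac{179}{66} = 40 \cdot \frac{179}{66} = \frac{3580}{33}$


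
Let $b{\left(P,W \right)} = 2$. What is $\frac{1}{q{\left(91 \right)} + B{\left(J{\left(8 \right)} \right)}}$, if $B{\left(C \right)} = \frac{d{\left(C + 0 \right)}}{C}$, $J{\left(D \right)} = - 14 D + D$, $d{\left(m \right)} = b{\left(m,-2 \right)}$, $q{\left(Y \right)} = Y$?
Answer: $\frac{52}{4731} \approx 0.010991$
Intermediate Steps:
$d{\left(m \right)} = 2$
$J{\left(D \right)} = - 13 D$
$B{\left(C \right)} = \frac{2}{C}$
$\frac{1}{q{\left(91 \right)} + B{\left(J{\left(8 \right)} \right)}} = \frac{1}{91 + \frac{2}{\left(-13\right) 8}} = \frac{1}{91 + \frac{2}{-104}} = \frac{1}{91 + 2 \left(- \frac{1}{104}\right)} = \frac{1}{91 - \frac{1}{52}} = \frac{1}{\frac{4731}{52}} = \frac{52}{4731}$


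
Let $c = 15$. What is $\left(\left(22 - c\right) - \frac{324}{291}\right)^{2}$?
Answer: $\frac{326041}{9409} \approx 34.652$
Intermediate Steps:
$\left(\left(22 - c\right) - \frac{324}{291}\right)^{2} = \left(\left(22 - 15\right) - \frac{324}{291}\right)^{2} = \left(\left(22 - 15\right) - \frac{108}{97}\right)^{2} = \left(7 - \frac{108}{97}\right)^{2} = \left(\frac{571}{97}\right)^{2} = \frac{326041}{9409}$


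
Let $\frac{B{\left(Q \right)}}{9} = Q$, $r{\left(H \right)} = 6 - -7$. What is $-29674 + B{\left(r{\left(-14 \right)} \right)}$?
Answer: $-29557$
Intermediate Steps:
$r{\left(H \right)} = 13$ ($r{\left(H \right)} = 6 + 7 = 13$)
$B{\left(Q \right)} = 9 Q$
$-29674 + B{\left(r{\left(-14 \right)} \right)} = -29674 + 9 \cdot 13 = -29674 + 117 = -29557$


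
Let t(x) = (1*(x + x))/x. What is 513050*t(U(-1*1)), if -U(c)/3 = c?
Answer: 1026100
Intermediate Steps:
U(c) = -3*c
t(x) = 2 (t(x) = (1*(2*x))/x = (2*x)/x = 2)
513050*t(U(-1*1)) = 513050*2 = 1026100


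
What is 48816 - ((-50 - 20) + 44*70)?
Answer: 45806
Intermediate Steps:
48816 - ((-50 - 20) + 44*70) = 48816 - (-70 + 3080) = 48816 - 1*3010 = 48816 - 3010 = 45806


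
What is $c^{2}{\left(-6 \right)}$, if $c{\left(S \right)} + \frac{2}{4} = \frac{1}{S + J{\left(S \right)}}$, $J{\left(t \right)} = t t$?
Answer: $\frac{49}{225} \approx 0.21778$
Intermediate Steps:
$J{\left(t \right)} = t^{2}$
$c{\left(S \right)} = - \frac{1}{2} + \frac{1}{S + S^{2}}$
$c^{2}{\left(-6 \right)} = \left(\frac{2 - -6 - \left(-6\right)^{2}}{2 \left(-6\right) \left(1 - 6\right)}\right)^{2} = \left(\frac{1}{2} \left(- \frac{1}{6}\right) \frac{1}{-5} \left(2 + 6 - 36\right)\right)^{2} = \left(\frac{1}{2} \left(- \frac{1}{6}\right) \left(- \frac{1}{5}\right) \left(2 + 6 - 36\right)\right)^{2} = \left(\frac{1}{2} \left(- \frac{1}{6}\right) \left(- \frac{1}{5}\right) \left(-28\right)\right)^{2} = \left(- \frac{7}{15}\right)^{2} = \frac{49}{225}$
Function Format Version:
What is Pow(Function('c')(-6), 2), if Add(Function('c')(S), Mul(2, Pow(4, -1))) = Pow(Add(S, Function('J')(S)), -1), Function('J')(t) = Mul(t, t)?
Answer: Rational(49, 225) ≈ 0.21778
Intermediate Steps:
Function('J')(t) = Pow(t, 2)
Function('c')(S) = Add(Rational(-1, 2), Pow(Add(S, Pow(S, 2)), -1))
Pow(Function('c')(-6), 2) = Pow(Mul(Rational(1, 2), Pow(-6, -1), Pow(Add(1, -6), -1), Add(2, Mul(-1, -6), Mul(-1, Pow(-6, 2)))), 2) = Pow(Mul(Rational(1, 2), Rational(-1, 6), Pow(-5, -1), Add(2, 6, Mul(-1, 36))), 2) = Pow(Mul(Rational(1, 2), Rational(-1, 6), Rational(-1, 5), Add(2, 6, -36)), 2) = Pow(Mul(Rational(1, 2), Rational(-1, 6), Rational(-1, 5), -28), 2) = Pow(Rational(-7, 15), 2) = Rational(49, 225)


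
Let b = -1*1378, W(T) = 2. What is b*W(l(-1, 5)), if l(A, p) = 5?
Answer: -2756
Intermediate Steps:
b = -1378
b*W(l(-1, 5)) = -1378*2 = -2756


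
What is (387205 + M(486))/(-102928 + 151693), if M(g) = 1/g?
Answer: 188181631/23699790 ≈ 7.9402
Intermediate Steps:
(387205 + M(486))/(-102928 + 151693) = (387205 + 1/486)/(-102928 + 151693) = (387205 + 1/486)/48765 = (188181631/486)*(1/48765) = 188181631/23699790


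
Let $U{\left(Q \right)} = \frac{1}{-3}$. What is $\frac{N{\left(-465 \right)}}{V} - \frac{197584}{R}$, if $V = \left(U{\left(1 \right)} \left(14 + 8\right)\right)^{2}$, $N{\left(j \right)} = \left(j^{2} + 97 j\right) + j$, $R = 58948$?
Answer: $\frac{22610576951}{7132708} \approx 3170.0$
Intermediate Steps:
$U{\left(Q \right)} = - \frac{1}{3}$
$N{\left(j \right)} = j^{2} + 98 j$
$V = \frac{484}{9}$ ($V = \left(- \frac{14 + 8}{3}\right)^{2} = \left(\left(- \frac{1}{3}\right) 22\right)^{2} = \left(- \frac{22}{3}\right)^{2} = \frac{484}{9} \approx 53.778$)
$\frac{N{\left(-465 \right)}}{V} - \frac{197584}{R} = \frac{\left(-465\right) \left(98 - 465\right)}{\frac{484}{9}} - \frac{197584}{58948} = \left(-465\right) \left(-367\right) \frac{9}{484} - \frac{49396}{14737} = 170655 \cdot \frac{9}{484} - \frac{49396}{14737} = \frac{1535895}{484} - \frac{49396}{14737} = \frac{22610576951}{7132708}$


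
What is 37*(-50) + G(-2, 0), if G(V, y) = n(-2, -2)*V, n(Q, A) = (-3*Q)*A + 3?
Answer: -1832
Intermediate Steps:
n(Q, A) = 3 - 3*A*Q (n(Q, A) = -3*A*Q + 3 = 3 - 3*A*Q)
G(V, y) = -9*V (G(V, y) = (3 - 3*(-2)*(-2))*V = (3 - 12)*V = -9*V)
37*(-50) + G(-2, 0) = 37*(-50) - 9*(-2) = -1850 + 18 = -1832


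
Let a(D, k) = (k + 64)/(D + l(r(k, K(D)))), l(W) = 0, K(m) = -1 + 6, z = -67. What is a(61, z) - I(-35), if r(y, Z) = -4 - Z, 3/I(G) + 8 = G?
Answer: 54/2623 ≈ 0.020587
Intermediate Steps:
I(G) = 3/(-8 + G)
K(m) = 5
a(D, k) = (64 + k)/D (a(D, k) = (k + 64)/(D + 0) = (64 + k)/D)
a(61, z) - I(-35) = (64 - 67)/61 - 3/(-8 - 35) = (1/61)*(-3) - 3/(-43) = -3/61 - 3*(-1)/43 = -3/61 - 1*(-3/43) = -3/61 + 3/43 = 54/2623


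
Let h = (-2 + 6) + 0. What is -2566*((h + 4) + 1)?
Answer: -23094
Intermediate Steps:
h = 4 (h = 4 + 0 = 4)
-2566*((h + 4) + 1) = -2566*((4 + 4) + 1) = -2566*(8 + 1) = -2566*9 = -23094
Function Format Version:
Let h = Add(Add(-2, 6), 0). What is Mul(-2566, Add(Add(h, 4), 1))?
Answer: -23094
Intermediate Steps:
h = 4 (h = Add(4, 0) = 4)
Mul(-2566, Add(Add(h, 4), 1)) = Mul(-2566, Add(Add(4, 4), 1)) = Mul(-2566, Add(8, 1)) = Mul(-2566, 9) = -23094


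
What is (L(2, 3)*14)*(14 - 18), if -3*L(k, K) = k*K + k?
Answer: 448/3 ≈ 149.33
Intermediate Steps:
L(k, K) = -k/3 - K*k/3 (L(k, K) = -(k*K + k)/3 = -(K*k + k)/3 = -(k + K*k)/3 = -k/3 - K*k/3)
(L(2, 3)*14)*(14 - 18) = (-⅓*2*(1 + 3)*14)*(14 - 18) = (-⅓*2*4*14)*(-4) = -8/3*14*(-4) = -112/3*(-4) = 448/3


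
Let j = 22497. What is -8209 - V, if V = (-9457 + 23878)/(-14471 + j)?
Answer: -65899855/8026 ≈ -8210.8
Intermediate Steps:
V = 14421/8026 (V = (-9457 + 23878)/(-14471 + 22497) = 14421/8026 ≈ 1.7968)
-8209 - V = -8209 - 1*14421/8026 = -8209 - 14421/8026 = -65899855/8026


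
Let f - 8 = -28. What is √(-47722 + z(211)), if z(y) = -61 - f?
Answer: 3*I*√5307 ≈ 218.55*I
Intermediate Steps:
f = -20 (f = 8 - 28 = -20)
z(y) = -41 (z(y) = -61 - 1*(-20) = -61 + 20 = -41)
√(-47722 + z(211)) = √(-47722 - 41) = √(-47763) = 3*I*√5307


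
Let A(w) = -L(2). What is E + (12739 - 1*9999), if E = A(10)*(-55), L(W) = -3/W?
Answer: 5315/2 ≈ 2657.5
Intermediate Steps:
A(w) = 3/2 (A(w) = -(-3)/2 = -1*(-3/2) = 3/2)
E = -165/2 (E = (3/2)*(-55) = -165/2 ≈ -82.500)
E + (12739 - 1*9999) = -165/2 + (12739 - 1*9999) = -165/2 + (12739 - 9999) = -165/2 + 2740 = 5315/2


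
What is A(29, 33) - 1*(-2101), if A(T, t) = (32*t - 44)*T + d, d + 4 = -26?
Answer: 31419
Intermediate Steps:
d = -30 (d = -4 - 26 = -30)
A(T, t) = -30 + T*(-44 + 32*t) (A(T, t) = (32*t - 44)*T - 30 = (-44 + 32*t)*T - 30 = T*(-44 + 32*t) - 30 = -30 + T*(-44 + 32*t))
A(29, 33) - 1*(-2101) = (-30 - 44*29 + 32*29*33) - 1*(-2101) = (-30 - 1276 + 30624) + 2101 = 29318 + 2101 = 31419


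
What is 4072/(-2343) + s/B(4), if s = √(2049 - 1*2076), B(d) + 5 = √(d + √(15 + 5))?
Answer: -4072/2343 - 3*I*√3/(5 - √(4 + 2*√5)) ≈ -1.7379 - 2.487*I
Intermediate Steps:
B(d) = -5 + √(d + 2*√5) (B(d) = -5 + √(d + √(15 + 5)) = -5 + √(d + √20) = -5 + √(d + 2*√5))
s = 3*I*√3 (s = √(2049 - 2076) = √(-27) = 3*I*√3 ≈ 5.1962*I)
4072/(-2343) + s/B(4) = 4072/(-2343) + (3*I*√3)/(-5 + √(4 + 2*√5)) = 4072*(-1/2343) + 3*I*√3/(-5 + √(4 + 2*√5)) = -4072/2343 + 3*I*√3/(-5 + √(4 + 2*√5))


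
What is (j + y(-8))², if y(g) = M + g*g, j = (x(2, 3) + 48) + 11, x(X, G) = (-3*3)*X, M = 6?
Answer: 12321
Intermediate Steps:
x(X, G) = -9*X
j = 41 (j = (-9*2 + 48) + 11 = (-18 + 48) + 11 = 30 + 11 = 41)
y(g) = 6 + g² (y(g) = 6 + g*g = 6 + g²)
(j + y(-8))² = (41 + (6 + (-8)²))² = (41 + (6 + 64))² = (41 + 70)² = 111² = 12321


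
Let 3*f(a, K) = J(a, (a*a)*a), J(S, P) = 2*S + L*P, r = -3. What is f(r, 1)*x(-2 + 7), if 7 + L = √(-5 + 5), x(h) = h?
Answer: 305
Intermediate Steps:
L = -7 (L = -7 + √(-5 + 5) = -7 + √0 = -7 + 0 = -7)
J(S, P) = -7*P + 2*S (J(S, P) = 2*S - 7*P = -7*P + 2*S)
f(a, K) = -7*a³/3 + 2*a/3 (f(a, K) = (-7*a*a*a + 2*a)/3 = (-7*a²*a + 2*a)/3 = (-7*a³ + 2*a)/3 = -7*a³/3 + 2*a/3)
f(r, 1)*x(-2 + 7) = ((⅓)*(-3)*(2 - 7*(-3)²))*(-2 + 7) = ((⅓)*(-3)*(2 - 7*9))*5 = ((⅓)*(-3)*(2 - 63))*5 = ((⅓)*(-3)*(-61))*5 = 61*5 = 305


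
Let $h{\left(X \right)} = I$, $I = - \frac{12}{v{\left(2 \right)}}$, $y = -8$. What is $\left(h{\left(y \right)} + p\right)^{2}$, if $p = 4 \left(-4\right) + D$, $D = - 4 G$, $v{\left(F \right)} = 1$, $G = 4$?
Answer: $1936$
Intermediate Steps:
$D = -16$ ($D = \left(-4\right) 4 = -16$)
$I = -12$ ($I = - \frac{12}{1} = \left(-12\right) 1 = -12$)
$h{\left(X \right)} = -12$
$p = -32$ ($p = 4 \left(-4\right) - 16 = -16 - 16 = -32$)
$\left(h{\left(y \right)} + p\right)^{2} = \left(-12 - 32\right)^{2} = \left(-44\right)^{2} = 1936$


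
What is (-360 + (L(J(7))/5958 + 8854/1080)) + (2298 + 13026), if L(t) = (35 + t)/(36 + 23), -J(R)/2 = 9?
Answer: 157891711633/10545660 ≈ 14972.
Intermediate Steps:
J(R) = -18 (J(R) = -2*9 = -18)
L(t) = 35/59 + t/59 (L(t) = (35 + t)/59 = (35 + t)*(1/59) = 35/59 + t/59)
(-360 + (L(J(7))/5958 + 8854/1080)) + (2298 + 13026) = (-360 + ((35/59 + (1/59)*(-18))/5958 + 8854/1080)) + (2298 + 13026) = (-360 + ((35/59 - 18/59)*(1/5958) + 8854*(1/1080))) + 15324 = (-360 + ((17/59)*(1/5958) + 4427/540)) + 15324 = (-360 + (17/351522 + 4427/540)) + 15324 = (-360 + 86455393/10545660) + 15324 = -3709982207/10545660 + 15324 = 157891711633/10545660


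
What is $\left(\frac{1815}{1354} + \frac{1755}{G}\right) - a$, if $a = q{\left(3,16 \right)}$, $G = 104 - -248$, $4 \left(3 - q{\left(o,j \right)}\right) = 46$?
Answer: $\frac{3533159}{238304} \approx 14.826$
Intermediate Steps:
$q{\left(o,j \right)} = - \frac{17}{2}$ ($q{\left(o,j \right)} = 3 - \frac{23}{2} = - \frac{17}{2}$)
$G = 352$ ($G = 104 + 248 = 352$)
$a = - \frac{17}{2} \approx -8.5$
$\left(\frac{1815}{1354} + \frac{1755}{G}\right) - a = \left(\frac{1815}{1354} + \frac{1755}{352}\right) - - \frac{17}{2} = \left(1815 \cdot \frac{1}{1354} + 1755 \cdot \frac{1}{352}\right) + \frac{17}{2} = \left(\frac{1815}{1354} + \frac{1755}{352}\right) + \frac{17}{2} = \frac{1507575}{238304} + \frac{17}{2} = \frac{3533159}{238304}$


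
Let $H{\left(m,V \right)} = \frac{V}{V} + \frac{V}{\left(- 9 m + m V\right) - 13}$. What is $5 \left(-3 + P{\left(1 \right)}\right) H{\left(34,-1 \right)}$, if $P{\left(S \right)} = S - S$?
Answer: $- \frac{5310}{353} \approx -15.042$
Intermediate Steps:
$H{\left(m,V \right)} = 1 + \frac{V}{-13 - 9 m + V m}$ ($H{\left(m,V \right)} = 1 + \frac{V}{\left(- 9 m + V m\right) - 13} = 1 + \frac{V}{-13 - 9 m + V m}$)
$P{\left(S \right)} = 0$
$5 \left(-3 + P{\left(1 \right)}\right) H{\left(34,-1 \right)} = 5 \left(-3 + 0\right) \frac{13 - -1 + 9 \cdot 34 - \left(-1\right) 34}{13 + 9 \cdot 34 - \left(-1\right) 34} = 5 \left(-3\right) \frac{13 + 1 + 306 + 34}{13 + 306 + 34} = - 15 \cdot \frac{1}{353} \cdot 354 = \left(-15\right) \frac{354}{353} = - \frac{5310}{353}$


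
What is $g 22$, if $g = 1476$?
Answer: $32472$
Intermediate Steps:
$g 22 = 1476 \cdot 22 = 32472$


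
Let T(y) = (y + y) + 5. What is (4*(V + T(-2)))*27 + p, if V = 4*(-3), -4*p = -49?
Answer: -4703/4 ≈ -1175.8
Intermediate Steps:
p = 49/4 (p = -1/4*(-49) = 49/4 ≈ 12.250)
V = -12
T(y) = 5 + 2*y (T(y) = 2*y + 5 = 5 + 2*y)
(4*(V + T(-2)))*27 + p = (4*(-12 + (5 + 2*(-2))))*27 + 49/4 = (4*(-12 + (5 - 4)))*27 + 49/4 = (4*(-12 + 1))*27 + 49/4 = (4*(-11))*27 + 49/4 = -44*27 + 49/4 = -1188 + 49/4 = -4703/4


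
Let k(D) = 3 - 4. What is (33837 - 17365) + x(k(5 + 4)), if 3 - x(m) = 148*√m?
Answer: 16475 - 148*I ≈ 16475.0 - 148.0*I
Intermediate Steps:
k(D) = -1
x(m) = 3 - 148*√m
(33837 - 17365) + x(k(5 + 4)) = (33837 - 17365) + (3 - 148*I) = 16472 + (3 - 148*I) = 16475 - 148*I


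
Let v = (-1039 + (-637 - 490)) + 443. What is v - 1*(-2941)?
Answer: 1218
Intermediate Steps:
v = -1723 (v = (-1039 - 1127) + 443 = -2166 + 443 = -1723)
v - 1*(-2941) = -1723 - 1*(-2941) = -1723 + 2941 = 1218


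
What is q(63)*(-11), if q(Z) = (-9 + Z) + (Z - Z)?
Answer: -594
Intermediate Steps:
q(Z) = -9 + Z (q(Z) = (-9 + Z) + 0 = -9 + Z)
q(63)*(-11) = (-9 + 63)*(-11) = 54*(-11) = -594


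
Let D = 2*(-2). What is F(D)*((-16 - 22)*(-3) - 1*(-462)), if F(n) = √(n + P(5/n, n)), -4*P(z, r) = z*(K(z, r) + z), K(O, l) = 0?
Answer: 72*I*√281 ≈ 1206.9*I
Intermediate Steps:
P(z, r) = -z²/4 (P(z, r) = -z*(0 + z)/4 = -z*z/4 = -z²/4)
D = -4
F(n) = √(n - 25/(4*n²)) (F(n) = √(n - 25/n²/4) = √(n - 25/(4*n²)))
F(D)*((-16 - 22)*(-3) - 1*(-462)) = (√(-25/(-4)² + 4*(-4))/2)*((-16 - 22)*(-3) - 1*(-462)) = (√(-25*1/16 - 16)/2)*(-38*(-3) + 462) = (√(-25/16 - 16)/2)*(114 + 462) = (√(-281/16)/2)*576 = ((I*√281/4)/2)*576 = (I*√281/8)*576 = 72*I*√281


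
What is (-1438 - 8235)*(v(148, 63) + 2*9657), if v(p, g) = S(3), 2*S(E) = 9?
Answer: -373735701/2 ≈ -1.8687e+8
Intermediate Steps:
S(E) = 9/2 (S(E) = (1/2)*9 = 9/2)
v(p, g) = 9/2
(-1438 - 8235)*(v(148, 63) + 2*9657) = (-1438 - 8235)*(9/2 + 2*9657) = -9673*(9/2 + 19314) = -9673*38637/2 = -373735701/2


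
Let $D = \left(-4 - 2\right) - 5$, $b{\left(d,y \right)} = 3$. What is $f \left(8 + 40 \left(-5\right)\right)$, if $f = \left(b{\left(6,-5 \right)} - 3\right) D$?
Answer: $0$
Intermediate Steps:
$D = -11$ ($D = -6 - 5 = -11$)
$f = 0$ ($f = \left(3 - 3\right) \left(-11\right) = 0 \left(-11\right) = 0$)
$f \left(8 + 40 \left(-5\right)\right) = 0 \left(8 + 40 \left(-5\right)\right) = 0 \left(8 - 200\right) = 0 \left(-192\right) = 0$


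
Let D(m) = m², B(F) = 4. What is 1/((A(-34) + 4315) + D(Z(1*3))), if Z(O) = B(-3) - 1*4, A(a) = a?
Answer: 1/4281 ≈ 0.00023359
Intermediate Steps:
Z(O) = 0 (Z(O) = 4 - 1*4 = 4 - 4 = 0)
1/((A(-34) + 4315) + D(Z(1*3))) = 1/((-34 + 4315) + 0²) = 1/(4281 + 0) = 1/4281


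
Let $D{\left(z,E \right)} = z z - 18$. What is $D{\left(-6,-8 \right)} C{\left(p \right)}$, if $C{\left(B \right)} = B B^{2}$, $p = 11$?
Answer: $23958$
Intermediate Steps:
$D{\left(z,E \right)} = -18 + z^{2}$ ($D{\left(z,E \right)} = z^{2} - 18 = -18 + z^{2}$)
$C{\left(B \right)} = B^{3}$
$D{\left(-6,-8 \right)} C{\left(p \right)} = \left(-18 + \left(-6\right)^{2}\right) 11^{3} = \left(-18 + 36\right) 1331 = 18 \cdot 1331 = 23958$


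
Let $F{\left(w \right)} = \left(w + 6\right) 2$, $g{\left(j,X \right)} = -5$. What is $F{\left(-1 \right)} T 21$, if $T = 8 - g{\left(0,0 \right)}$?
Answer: $2730$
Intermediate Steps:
$F{\left(w \right)} = 12 + 2 w$ ($F{\left(w \right)} = \left(6 + w\right) 2 = 12 + 2 w$)
$T = 13$ ($T = 8 - -5 = 8 + 5 = 13$)
$F{\left(-1 \right)} T 21 = \left(12 + 2 \left(-1\right)\right) 13 \cdot 21 = \left(12 - 2\right) 13 \cdot 21 = 10 \cdot 13 \cdot 21 = 130 \cdot 21 = 2730$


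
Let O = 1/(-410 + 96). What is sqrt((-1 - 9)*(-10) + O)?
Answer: sqrt(9859286)/314 ≈ 9.9998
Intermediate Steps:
O = -1/314 (O = 1/(-314) = -1/314 ≈ -0.0031847)
sqrt((-1 - 9)*(-10) + O) = sqrt((-1 - 9)*(-10) - 1/314) = sqrt(-10*(-10) - 1/314) = sqrt(100 - 1/314) = sqrt(31399/314) = sqrt(9859286)/314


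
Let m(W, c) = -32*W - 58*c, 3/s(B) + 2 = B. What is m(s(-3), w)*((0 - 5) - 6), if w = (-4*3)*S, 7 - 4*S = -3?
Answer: -96756/5 ≈ -19351.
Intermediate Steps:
S = 5/2 (S = 7/4 - ¼*(-3) = 7/4 + ¾ = 5/2 ≈ 2.5000)
w = -30 (w = -4*3*(5/2) = -12*5/2 = -30)
s(B) = 3/(-2 + B)
m(W, c) = -58*c - 32*W
m(s(-3), w)*((0 - 5) - 6) = (-58*(-30) - 96/(-2 - 3))*((0 - 5) - 6) = (1740 - 96/(-5))*(-5 - 6) = (1740 - 96*(-1)/5)*(-11) = (1740 - 32*(-⅗))*(-11) = (1740 + 96/5)*(-11) = (8796/5)*(-11) = -96756/5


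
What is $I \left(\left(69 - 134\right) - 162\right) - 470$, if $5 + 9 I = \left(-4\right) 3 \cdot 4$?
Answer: $\frac{7801}{9} \approx 866.78$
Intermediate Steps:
$I = - \frac{53}{9}$ ($I = - \frac{5}{9} + \frac{\left(-4\right) 3 \cdot 4}{9} = - \frac{5}{9} + \frac{\left(-12\right) 4}{9} = - \frac{5}{9} + \frac{1}{9} \left(-48\right) = - \frac{5}{9} - \frac{16}{3} = - \frac{53}{9} \approx -5.8889$)
$I \left(\left(69 - 134\right) - 162\right) - 470 = - \frac{53 \left(\left(69 - 134\right) - 162\right)}{9} - 470 = - \frac{53 \left(-65 - 162\right)}{9} - 470 = \left(- \frac{53}{9}\right) \left(-227\right) - 470 = \frac{12031}{9} - 470 = \frac{7801}{9}$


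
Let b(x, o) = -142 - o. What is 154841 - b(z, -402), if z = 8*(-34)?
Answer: 154581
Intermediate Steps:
z = -272
154841 - b(z, -402) = 154841 - (-142 - 1*(-402)) = 154841 - (-142 + 402) = 154841 - 1*260 = 154841 - 260 = 154581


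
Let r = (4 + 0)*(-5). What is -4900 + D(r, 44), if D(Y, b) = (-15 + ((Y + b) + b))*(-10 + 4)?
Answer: -5218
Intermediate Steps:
r = -20 (r = 4*(-5) = -20)
D(Y, b) = 90 - 12*b - 6*Y (D(Y, b) = (-15 + (Y + 2*b))*(-6) = (-15 + Y + 2*b)*(-6) = 90 - 12*b - 6*Y)
-4900 + D(r, 44) = -4900 + (90 - 12*44 - 6*(-20)) = -4900 + (90 - 528 + 120) = -4900 - 318 = -5218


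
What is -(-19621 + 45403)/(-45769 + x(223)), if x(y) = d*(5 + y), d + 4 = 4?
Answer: 25782/45769 ≈ 0.56331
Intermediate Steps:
d = 0 (d = -4 + 4 = 0)
x(y) = 0 (x(y) = 0*(5 + y) = 0)
-(-19621 + 45403)/(-45769 + x(223)) = -(-19621 + 45403)/(-45769 + 0) = -25782/(-45769) = -25782*(-1)/45769 = -1*(-25782/45769) = 25782/45769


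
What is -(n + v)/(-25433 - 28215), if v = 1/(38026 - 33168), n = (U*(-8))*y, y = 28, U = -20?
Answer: 21763841/260621984 ≈ 0.083507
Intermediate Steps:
n = 4480 (n = -20*(-8)*28 = 160*28 = 4480)
v = 1/4858 ≈ 0.00020585
-(n + v)/(-25433 - 28215) = -(4480 + 1/4858)/(-25433 - 28215) = -21763841/(4858*(-53648)) = -21763841*(-1)/(4858*53648) = -1*(-21763841/260621984) = 21763841/260621984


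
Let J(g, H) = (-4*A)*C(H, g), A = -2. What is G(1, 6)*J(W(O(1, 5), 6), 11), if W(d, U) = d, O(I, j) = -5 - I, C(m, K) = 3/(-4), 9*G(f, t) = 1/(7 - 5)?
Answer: -⅓ ≈ -0.33333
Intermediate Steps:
G(f, t) = 1/18 (G(f, t) = 1/(9*(7 - 5)) = (⅑)/2 = (⅑)*(½) = 1/18)
C(m, K) = -¾ (C(m, K) = 3*(-¼) = -¾)
J(g, H) = -6 (J(g, H) = -4*(-2)*(-¾) = 8*(-¾) = -6)
G(1, 6)*J(W(O(1, 5), 6), 11) = (1/18)*(-6) = -⅓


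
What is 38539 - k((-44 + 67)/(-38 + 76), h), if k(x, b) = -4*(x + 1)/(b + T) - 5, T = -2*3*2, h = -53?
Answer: 47601718/1235 ≈ 38544.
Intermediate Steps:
T = -12 (T = -6*2 = -12)
k(x, b) = -5 - 4*(1 + x)/(-12 + b) (k(x, b) = -4*(x + 1)/(b - 12) - 5 = -4*(1 + x)/(-12 + b) - 5 = -5 - 4*(1 + x)/(-12 + b))
38539 - k((-44 + 67)/(-38 + 76), h) = 38539 - (56 - 5*(-53) - 4*(-44 + 67)/(-38 + 76))/(-12 - 53) = 38539 - (56 + 265 - 92/38)/(-65) = 38539 - (-1)*(56 + 265 - 92/38)/65 = 38539 - (-1)*(56 + 265 - 4*23/38)/65 = 38539 - (-1)*(56 + 265 - 46/19)/65 = 38539 - (-1)*6053/(65*19) = 38539 - 1*(-6053/1235) = 38539 + 6053/1235 = 47601718/1235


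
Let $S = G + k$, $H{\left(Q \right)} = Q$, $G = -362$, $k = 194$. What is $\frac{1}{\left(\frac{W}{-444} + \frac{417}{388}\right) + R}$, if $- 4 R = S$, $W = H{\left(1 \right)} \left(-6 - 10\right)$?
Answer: $\frac{43068}{1856695} \approx 0.023196$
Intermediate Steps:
$W = -16$ ($W = 1 \left(-6 - 10\right) = 1 \left(-16\right) = -16$)
$S = -168$ ($S = -362 + 194 = -168$)
$R = 42$ ($R = \left(- \frac{1}{4}\right) \left(-168\right) = 42$)
$\frac{1}{\left(\frac{W}{-444} + \frac{417}{388}\right) + R} = \frac{1}{\left(- \frac{16}{-444} + \frac{417}{388}\right) + 42} = \frac{1}{\left(\left(-16\right) \left(- \frac{1}{444}\right) + 417 \cdot \frac{1}{388}\right) + 42} = \frac{1}{\left(\frac{4}{111} + \frac{417}{388}\right) + 42} = \frac{1}{\frac{47839}{43068} + 42} = \frac{1}{\frac{1856695}{43068}} = \frac{43068}{1856695}$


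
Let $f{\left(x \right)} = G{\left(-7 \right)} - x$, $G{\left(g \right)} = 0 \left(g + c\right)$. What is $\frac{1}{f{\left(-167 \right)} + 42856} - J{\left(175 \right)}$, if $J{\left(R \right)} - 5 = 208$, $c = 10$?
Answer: $- \frac{9163898}{43023} \approx -213.0$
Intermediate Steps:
$G{\left(g \right)} = 0$ ($G{\left(g \right)} = 0 \left(g + 10\right) = 0 \left(10 + g\right) = 0$)
$J{\left(R \right)} = 213$ ($J{\left(R \right)} = 5 + 208 = 213$)
$f{\left(x \right)} = - x$ ($f{\left(x \right)} = 0 - x = - x$)
$\frac{1}{f{\left(-167 \right)} + 42856} - J{\left(175 \right)} = \frac{1}{\left(-1\right) \left(-167\right) + 42856} - 213 = \frac{1}{167 + 42856} - 213 = \frac{1}{43023} - 213 = - \frac{9163898}{43023}$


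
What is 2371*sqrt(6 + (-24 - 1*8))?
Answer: 2371*I*sqrt(26) ≈ 12090.0*I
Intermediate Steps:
2371*sqrt(6 + (-24 - 1*8)) = 2371*sqrt(6 + (-24 - 8)) = 2371*sqrt(6 - 32) = 2371*sqrt(-26) = 2371*(I*sqrt(26)) = 2371*I*sqrt(26)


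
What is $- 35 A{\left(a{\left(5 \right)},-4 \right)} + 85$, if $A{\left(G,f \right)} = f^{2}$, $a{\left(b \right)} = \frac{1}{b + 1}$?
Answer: $-475$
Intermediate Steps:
$a{\left(b \right)} = \frac{1}{1 + b}$
$- 35 A{\left(a{\left(5 \right)},-4 \right)} + 85 = - 35 \left(-4\right)^{2} + 85 = \left(-35\right) 16 + 85 = -560 + 85 = -475$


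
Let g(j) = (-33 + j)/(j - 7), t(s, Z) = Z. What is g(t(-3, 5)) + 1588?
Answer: 1602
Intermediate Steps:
g(j) = (-33 + j)/(-7 + j)
g(t(-3, 5)) + 1588 = (-33 + 5)/(-7 + 5) + 1588 = -28/(-2) + 1588 = -½*(-28) + 1588 = 14 + 1588 = 1602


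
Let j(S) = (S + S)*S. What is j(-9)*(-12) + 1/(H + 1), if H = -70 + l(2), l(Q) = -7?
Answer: -147745/76 ≈ -1944.0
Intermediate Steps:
j(S) = 2*S² (j(S) = (2*S)*S = 2*S²)
H = -77 (H = -70 - 7 = -77)
j(-9)*(-12) + 1/(H + 1) = (2*(-9)²)*(-12) + 1/(-77 + 1) = (2*81)*(-12) + 1/(-76) = 162*(-12) - 1/76 = -1944 - 1/76 = -147745/76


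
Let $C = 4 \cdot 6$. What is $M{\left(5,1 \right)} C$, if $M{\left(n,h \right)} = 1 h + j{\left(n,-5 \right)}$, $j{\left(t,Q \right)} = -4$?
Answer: $-72$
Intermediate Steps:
$C = 24$
$M{\left(n,h \right)} = -4 + h$ ($M{\left(n,h \right)} = 1 h - 4 = h - 4 = -4 + h$)
$M{\left(5,1 \right)} C = \left(-4 + 1\right) 24 = \left(-3\right) 24 = -72$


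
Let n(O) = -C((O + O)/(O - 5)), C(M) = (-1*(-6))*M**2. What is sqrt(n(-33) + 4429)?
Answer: sqrt(1592335)/19 ≈ 66.415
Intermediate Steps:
C(M) = 6*M**2
n(O) = -24*O**2/(-5 + O)**2 (n(O) = -6*((O + O)/(O - 5))**2 = -6*((2*O)/(-5 + O))**2 = -6*(2*O/(-5 + O))**2 = -6*4*O**2/(-5 + O)**2 = -24*O**2/(-5 + O)**2)
sqrt(n(-33) + 4429) = sqrt(-24*(-33)**2/(-5 - 33)**2 + 4429) = sqrt(-24*1089/(-38)**2 + 4429) = sqrt(-24*1089*1/1444 + 4429) = sqrt(-6534/361 + 4429) = sqrt(1592335/361) = sqrt(1592335)/19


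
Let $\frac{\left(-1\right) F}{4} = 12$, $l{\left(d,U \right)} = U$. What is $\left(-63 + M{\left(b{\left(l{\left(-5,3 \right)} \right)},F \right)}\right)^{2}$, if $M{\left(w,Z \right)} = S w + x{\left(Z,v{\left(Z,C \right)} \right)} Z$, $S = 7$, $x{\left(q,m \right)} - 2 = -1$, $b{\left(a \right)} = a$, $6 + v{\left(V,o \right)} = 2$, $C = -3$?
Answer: $8100$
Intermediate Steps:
$v{\left(V,o \right)} = -4$ ($v{\left(V,o \right)} = -6 + 2 = -4$)
$F = -48$ ($F = \left(-4\right) 12 = -48$)
$x{\left(q,m \right)} = 1$ ($x{\left(q,m \right)} = 2 - 1 = 1$)
$M{\left(w,Z \right)} = Z + 7 w$ ($M{\left(w,Z \right)} = 7 w + 1 Z = 7 w + Z = Z + 7 w$)
$\left(-63 + M{\left(b{\left(l{\left(-5,3 \right)} \right)},F \right)}\right)^{2} = \left(-63 + \left(-48 + 7 \cdot 3\right)\right)^{2} = \left(-63 + \left(-48 + 21\right)\right)^{2} = \left(-63 - 27\right)^{2} = \left(-90\right)^{2} = 8100$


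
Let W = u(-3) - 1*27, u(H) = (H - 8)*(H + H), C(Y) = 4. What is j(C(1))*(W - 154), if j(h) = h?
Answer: -460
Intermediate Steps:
u(H) = 2*H*(-8 + H) (u(H) = (-8 + H)*(2*H) = 2*H*(-8 + H))
W = 39 (W = 2*(-3)*(-8 - 3) - 1*27 = 2*(-3)*(-11) - 27 = 66 - 27 = 39)
j(C(1))*(W - 154) = 4*(39 - 154) = 4*(-115) = -460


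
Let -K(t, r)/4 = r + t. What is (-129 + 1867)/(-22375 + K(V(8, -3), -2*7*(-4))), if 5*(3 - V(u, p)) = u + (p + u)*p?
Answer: -8690/113083 ≈ -0.076846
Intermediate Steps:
V(u, p) = 3 - u/5 - p*(p + u)/5 (V(u, p) = 3 - (u + (p + u)*p)/5 = 3 - (u + p*(p + u))/5 = 3 + (-u/5 - p*(p + u)/5) = 3 - u/5 - p*(p + u)/5)
K(t, r) = -4*r - 4*t (K(t, r) = -4*(r + t) = -4*r - 4*t)
(-129 + 1867)/(-22375 + K(V(8, -3), -2*7*(-4))) = (-129 + 1867)/(-22375 + (-4*(-2*7)*(-4) - 4*(3 - ⅕*8 - ⅕*(-3)² - ⅕*(-3)*8))) = 1738/(-22375 + (-(-56)*(-4) - 4*(3 - 8/5 - ⅕*9 + 24/5))) = 1738/(-22375 + (-4*56 - 4*(3 - 8/5 - 9/5 + 24/5))) = 1738/(-22375 + (-224 - 4*22/5)) = 1738/(-22375 + (-224 - 88/5)) = 1738/(-22375 - 1208/5) = 1738/(-113083/5) = 1738*(-5/113083) = -8690/113083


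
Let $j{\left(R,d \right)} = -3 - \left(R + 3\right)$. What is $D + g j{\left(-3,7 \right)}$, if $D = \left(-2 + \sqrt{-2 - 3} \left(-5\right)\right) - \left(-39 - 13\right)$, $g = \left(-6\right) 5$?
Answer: $140 - 5 i \sqrt{5} \approx 140.0 - 11.18 i$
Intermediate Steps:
$g = -30$
$j{\left(R,d \right)} = -6 - R$ ($j{\left(R,d \right)} = -3 - \left(3 + R\right) = -6 - R$)
$D = 50 - 5 i \sqrt{5}$ ($D = \left(-2 + \sqrt{-5} \left(-5\right)\right) - \left(-39 - 13\right) = \left(-2 + i \sqrt{5} \left(-5\right)\right) - -52 = \left(-2 - 5 i \sqrt{5}\right) + 52 = 50 - 5 i \sqrt{5} \approx 50.0 - 11.18 i$)
$D + g j{\left(-3,7 \right)} = \left(50 - 5 i \sqrt{5}\right) - 30 \left(-6 - -3\right) = \left(50 - 5 i \sqrt{5}\right) - 30 \left(-6 + 3\right) = \left(50 - 5 i \sqrt{5}\right) - -90 = \left(50 - 5 i \sqrt{5}\right) + 90 = 140 - 5 i \sqrt{5}$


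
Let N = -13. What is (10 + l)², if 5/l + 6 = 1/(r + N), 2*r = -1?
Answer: 2265025/26896 ≈ 84.214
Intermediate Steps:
r = -½ (r = (½)*(-1) = -½ ≈ -0.50000)
l = -135/164 (l = 5/(-6 + 1/(-½ - 13)) = 5/(-6 + 1/(-27/2)) = 5/(-6 - 2/27) = 5/(-164/27) = 5*(-27/164) = -135/164 ≈ -0.82317)
(10 + l)² = (10 - 135/164)² = (1505/164)² = 2265025/26896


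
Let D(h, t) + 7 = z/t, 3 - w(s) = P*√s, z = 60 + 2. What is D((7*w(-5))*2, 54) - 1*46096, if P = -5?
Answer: -1244750/27 ≈ -46102.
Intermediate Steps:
z = 62
w(s) = 3 + 5*√s (w(s) = 3 - (-5)*√s = 3 + 5*√s)
D(h, t) = -7 + 62/t
D((7*w(-5))*2, 54) - 1*46096 = (-7 + 62/54) - 1*46096 = (-7 + 62*(1/54)) - 46096 = (-7 + 31/27) - 46096 = -158/27 - 46096 = -1244750/27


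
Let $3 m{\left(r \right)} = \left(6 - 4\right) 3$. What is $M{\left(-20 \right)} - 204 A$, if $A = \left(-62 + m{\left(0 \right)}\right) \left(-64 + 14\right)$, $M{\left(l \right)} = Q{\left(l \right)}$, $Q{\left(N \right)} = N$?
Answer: $-612020$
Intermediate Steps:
$m{\left(r \right)} = 2$ ($m{\left(r \right)} = \frac{\left(6 - 4\right) 3}{3} = \frac{2 \cdot 3}{3} = \frac{1}{3} \cdot 6 = 2$)
$M{\left(l \right)} = l$
$A = 3000$ ($A = \left(-62 + 2\right) \left(-64 + 14\right) = \left(-60\right) \left(-50\right) = 3000$)
$M{\left(-20 \right)} - 204 A = -20 - 612000 = -612020$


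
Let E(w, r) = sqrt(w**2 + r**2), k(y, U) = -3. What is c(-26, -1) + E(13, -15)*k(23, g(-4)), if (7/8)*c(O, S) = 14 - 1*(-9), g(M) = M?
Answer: 184/7 - 3*sqrt(394) ≈ -33.263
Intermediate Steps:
c(O, S) = 184/7 (c(O, S) = 8*(14 - 1*(-9))/7 = 8*(14 + 9)/7 = (8/7)*23 = 184/7)
E(w, r) = sqrt(r**2 + w**2)
c(-26, -1) + E(13, -15)*k(23, g(-4)) = 184/7 + sqrt((-15)**2 + 13**2)*(-3) = 184/7 + sqrt(225 + 169)*(-3) = 184/7 + sqrt(394)*(-3) = 184/7 - 3*sqrt(394)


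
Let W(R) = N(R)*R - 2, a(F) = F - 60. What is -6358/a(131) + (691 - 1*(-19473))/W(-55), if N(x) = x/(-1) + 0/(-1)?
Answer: -20677310/214917 ≈ -96.211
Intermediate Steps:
N(x) = -x (N(x) = x*(-1) + 0*(-1) = -x + 0 = -x)
a(F) = -60 + F
W(R) = -2 - R² (W(R) = (-R)*R - 2 = -R² - 2 = -2 - R²)
-6358/a(131) + (691 - 1*(-19473))/W(-55) = -6358/(-60 + 131) + (691 - 1*(-19473))/(-2 - 1*(-55)²) = -6358/71 + (691 + 19473)/(-2 - 1*3025) = -6358*1/71 + 20164/(-2 - 3025) = -6358/71 + 20164/(-3027) = -6358/71 + 20164*(-1/3027) = -6358/71 - 20164/3027 = -20677310/214917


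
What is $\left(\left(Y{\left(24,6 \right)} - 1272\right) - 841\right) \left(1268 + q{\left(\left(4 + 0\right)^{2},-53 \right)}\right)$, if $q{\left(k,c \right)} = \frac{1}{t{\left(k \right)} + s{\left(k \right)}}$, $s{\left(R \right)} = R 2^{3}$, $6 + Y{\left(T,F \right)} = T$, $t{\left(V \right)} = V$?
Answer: $- \frac{382532335}{144} \approx -2.6565 \cdot 10^{6}$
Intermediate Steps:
$Y{\left(T,F \right)} = -6 + T$
$s{\left(R \right)} = 8 R$ ($s{\left(R \right)} = R 8 = 8 R$)
$q{\left(k,c \right)} = \frac{1}{9 k}$ ($q{\left(k,c \right)} = \frac{1}{k + 8 k} = \frac{1}{9 k}$)
$\left(\left(Y{\left(24,6 \right)} - 1272\right) - 841\right) \left(1268 + q{\left(\left(4 + 0\right)^{2},-53 \right)}\right) = \left(\left(\left(-6 + 24\right) - 1272\right) - 841\right) \left(1268 + \frac{1}{9 \left(4 + 0\right)^{2}}\right) = \left(\left(18 - 1272\right) - 841\right) \left(1268 + \frac{1}{9 \cdot 4^{2}}\right) = \left(-1254 - 841\right) \left(1268 + \frac{1}{9 \cdot 16}\right) = - 2095 \left(1268 + \frac{1}{9} \cdot \frac{1}{16}\right) = - 2095 \left(1268 + \frac{1}{144}\right) = \left(-2095\right) \frac{182593}{144} = - \frac{382532335}{144}$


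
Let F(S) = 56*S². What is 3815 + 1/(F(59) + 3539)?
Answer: 757182126/198475 ≈ 3815.0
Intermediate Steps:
3815 + 1/(F(59) + 3539) = 3815 + 1/(56*59² + 3539) = 3815 + 1/(56*3481 + 3539) = 3815 + 1/(194936 + 3539) = 3815 + 1/198475 = 757182126/198475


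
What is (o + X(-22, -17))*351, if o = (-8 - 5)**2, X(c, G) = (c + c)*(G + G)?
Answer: 584415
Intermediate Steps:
X(c, G) = 4*G*c (X(c, G) = (2*c)*(2*G) = 4*G*c)
o = 169 (o = (-13)**2 = 169)
(o + X(-22, -17))*351 = (169 + 4*(-17)*(-22))*351 = (169 + 1496)*351 = 1665*351 = 584415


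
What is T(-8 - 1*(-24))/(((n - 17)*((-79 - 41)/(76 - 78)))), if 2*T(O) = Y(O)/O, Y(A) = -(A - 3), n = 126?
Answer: -13/209280 ≈ -6.2118e-5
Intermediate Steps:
Y(A) = 3 - A (Y(A) = -(-3 + A) = 3 - A)
T(O) = (3 - O)/(2*O) (T(O) = ((3 - O)/O)/2 = (3 - O)/(2*O))
T(-8 - 1*(-24))/(((n - 17)*((-79 - 41)/(76 - 78)))) = ((3 - (-8 - 1*(-24)))/(2*(-8 - 1*(-24))))/(((126 - 17)*((-79 - 41)/(76 - 78)))) = ((3 - (-8 + 24))/(2*(-8 + 24)))/((109*(-120/(-2)))) = ((1/2)*(3 - 1*16)/16)/((109*(-120*(-1/2)))) = ((1/2)*(1/16)*(3 - 16))/((109*60)) = ((1/2)*(1/16)*(-13))/6540 = -13/32*1/6540 = -13/209280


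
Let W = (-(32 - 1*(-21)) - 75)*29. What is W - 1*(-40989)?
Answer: 37277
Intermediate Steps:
W = -3712 (W = (-(32 + 21) - 75)*29 = (-1*53 - 75)*29 = (-53 - 75)*29 = -128*29 = -3712)
W - 1*(-40989) = -3712 - 1*(-40989) = -3712 + 40989 = 37277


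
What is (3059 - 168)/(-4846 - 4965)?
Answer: -2891/9811 ≈ -0.29467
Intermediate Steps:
(3059 - 168)/(-4846 - 4965) = 2891/(-9811) = 2891*(-1/9811) = -2891/9811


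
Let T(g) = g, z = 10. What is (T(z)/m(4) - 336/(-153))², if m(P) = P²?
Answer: 1324801/166464 ≈ 7.9585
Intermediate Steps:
(T(z)/m(4) - 336/(-153))² = (10/(4²) - 336/(-153))² = (10/16 - 336*(-1/153))² = (10*(1/16) + 112/51)² = (5/8 + 112/51)² = (1151/408)² = 1324801/166464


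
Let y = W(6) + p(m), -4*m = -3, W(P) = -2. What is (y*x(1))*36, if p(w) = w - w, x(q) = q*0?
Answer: 0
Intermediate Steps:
x(q) = 0
m = ¾ (m = -¼*(-3) = ¾ ≈ 0.75000)
p(w) = 0
y = -2 (y = -2 + 0 = -2)
(y*x(1))*36 = -2*0*36 = 0*36 = 0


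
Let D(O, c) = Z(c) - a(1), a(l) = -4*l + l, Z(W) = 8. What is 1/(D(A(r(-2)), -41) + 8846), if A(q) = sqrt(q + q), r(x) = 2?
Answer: 1/8857 ≈ 0.00011291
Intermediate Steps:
a(l) = -3*l
A(q) = sqrt(2)*sqrt(q) (A(q) = sqrt(2*q) = sqrt(2)*sqrt(q))
D(O, c) = 11 (D(O, c) = 8 - (-3) = 8 - 1*(-3) = 8 + 3 = 11)
1/(D(A(r(-2)), -41) + 8846) = 1/(11 + 8846) = 1/8857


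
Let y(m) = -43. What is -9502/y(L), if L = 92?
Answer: 9502/43 ≈ 220.98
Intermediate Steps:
-9502/y(L) = -9502/(-43) = -9502*(-1/43) = 9502/43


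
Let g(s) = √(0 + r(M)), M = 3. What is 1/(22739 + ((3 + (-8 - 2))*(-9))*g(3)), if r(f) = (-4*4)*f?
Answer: 22739/517252633 - 252*I*√3/517252633 ≈ 4.3961e-5 - 8.4384e-7*I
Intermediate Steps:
r(f) = -16*f
g(s) = 4*I*√3 (g(s) = √(0 - 16*3) = √(0 - 48) = √(-48) = 4*I*√3)
1/(22739 + ((3 + (-8 - 2))*(-9))*g(3)) = 1/(22739 + ((3 + (-8 - 2))*(-9))*(4*I*√3)) = 1/(22739 + ((3 - 10)*(-9))*(4*I*√3)) = 1/(22739 + (-7*(-9))*(4*I*√3)) = 1/(22739 + 63*(4*I*√3)) = 1/(22739 + 252*I*√3)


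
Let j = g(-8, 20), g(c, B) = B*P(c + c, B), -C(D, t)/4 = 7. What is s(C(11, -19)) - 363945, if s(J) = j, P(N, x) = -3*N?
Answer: -362985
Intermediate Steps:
C(D, t) = -28 (C(D, t) = -4*7 = -28)
g(c, B) = -6*B*c (g(c, B) = B*(-3*(c + c)) = B*(-6*c) = -6*B*c)
j = 960 (j = -6*20*(-8) = 960)
s(J) = 960
s(C(11, -19)) - 363945 = 960 - 363945 = -362985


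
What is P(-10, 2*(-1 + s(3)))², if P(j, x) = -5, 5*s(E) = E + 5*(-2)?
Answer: 25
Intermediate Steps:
s(E) = -2 + E/5 (s(E) = (E + 5*(-2))/5 = (E - 10)/5 = (-10 + E)/5 = -2 + E/5)
P(-10, 2*(-1 + s(3)))² = (-5)² = 25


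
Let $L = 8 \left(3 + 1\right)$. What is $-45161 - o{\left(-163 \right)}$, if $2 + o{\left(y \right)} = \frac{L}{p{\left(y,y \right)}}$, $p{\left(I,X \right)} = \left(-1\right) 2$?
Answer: $-45143$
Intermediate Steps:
$L = 32$ ($L = 8 \cdot 4 = 32$)
$p{\left(I,X \right)} = -2$
$o{\left(y \right)} = -18$ ($o{\left(y \right)} = -2 + \frac{32}{-2} = -2 + 32 \left(- \frac{1}{2}\right) = -2 - 16 = -18$)
$-45161 - o{\left(-163 \right)} = -45161 - -18 = -45161 + 18 = -45143$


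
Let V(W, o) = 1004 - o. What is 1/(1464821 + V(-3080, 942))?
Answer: 1/1464883 ≈ 6.8265e-7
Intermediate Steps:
1/(1464821 + V(-3080, 942)) = 1/(1464821 + (1004 - 1*942)) = 1/(1464821 + (1004 - 942)) = 1/(1464821 + 62) = 1/1464883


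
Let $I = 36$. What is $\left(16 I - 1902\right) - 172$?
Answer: $-1498$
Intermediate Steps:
$\left(16 I - 1902\right) - 172 = \left(16 \cdot 36 - 1902\right) - 172 = \left(576 - 1902\right) - 172 = -1326 - 172 = -1498$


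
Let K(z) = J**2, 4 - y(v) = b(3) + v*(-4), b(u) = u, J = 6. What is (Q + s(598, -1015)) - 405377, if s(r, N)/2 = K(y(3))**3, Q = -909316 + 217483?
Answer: -1003898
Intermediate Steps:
y(v) = 1 + 4*v (y(v) = 4 - (3 + v*(-4)) = 4 - (3 - 4*v) = 4 + (-3 + 4*v) = 1 + 4*v)
K(z) = 36 (K(z) = 6**2 = 36)
Q = -691833
s(r, N) = 93312 (s(r, N) = 2*36**3 = 2*46656 = 93312)
(Q + s(598, -1015)) - 405377 = (-691833 + 93312) - 405377 = -598521 - 405377 = -1003898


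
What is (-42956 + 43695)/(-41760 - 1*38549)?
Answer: -739/80309 ≈ -0.0092020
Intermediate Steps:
(-42956 + 43695)/(-41760 - 1*38549) = 739/(-41760 - 38549) = 739/(-80309) = 739*(-1/80309) = -739/80309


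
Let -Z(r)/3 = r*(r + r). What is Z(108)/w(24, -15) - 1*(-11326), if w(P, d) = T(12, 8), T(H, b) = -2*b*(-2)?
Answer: 9139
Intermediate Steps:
T(H, b) = 4*b
Z(r) = -6*r**2 (Z(r) = -3*r*(r + r) = -3*r*2*r = -6*r**2)
w(P, d) = 32 (w(P, d) = 4*8 = 32)
Z(108)/w(24, -15) - 1*(-11326) = -6*108**2/32 - 1*(-11326) = -6*11664*(1/32) + 11326 = -69984*1/32 + 11326 = -2187 + 11326 = 9139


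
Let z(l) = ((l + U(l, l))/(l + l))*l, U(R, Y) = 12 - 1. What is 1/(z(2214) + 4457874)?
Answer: 2/8917973 ≈ 2.2427e-7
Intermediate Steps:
U(R, Y) = 11
z(l) = 11/2 + l/2 (z(l) = ((l + 11)/(l + l))*l = ((11 + l)/((2*l)))*l = ((11 + l)*(1/(2*l)))*l = ((11 + l)/(2*l))*l = 11/2 + l/2)
1/(z(2214) + 4457874) = 1/((11/2 + (1/2)*2214) + 4457874) = 1/((11/2 + 1107) + 4457874) = 1/(2225/2 + 4457874) = 1/(8917973/2) = 2/8917973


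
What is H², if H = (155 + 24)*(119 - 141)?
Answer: 15507844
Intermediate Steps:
H = -3938 (H = 179*(-22) = -3938)
H² = (-3938)² = 15507844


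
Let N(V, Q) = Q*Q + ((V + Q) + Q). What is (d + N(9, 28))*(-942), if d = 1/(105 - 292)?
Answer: -149553804/187 ≈ -7.9975e+5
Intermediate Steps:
d = -1/187 (d = 1/(-187) = -1/187 ≈ -0.0053476)
N(V, Q) = V + Q² + 2*Q (N(V, Q) = Q² + ((Q + V) + Q) = Q² + (V + 2*Q) = V + Q² + 2*Q)
(d + N(9, 28))*(-942) = (-1/187 + (9 + 28² + 2*28))*(-942) = (-1/187 + (9 + 784 + 56))*(-942) = (-1/187 + 849)*(-942) = (158762/187)*(-942) = -149553804/187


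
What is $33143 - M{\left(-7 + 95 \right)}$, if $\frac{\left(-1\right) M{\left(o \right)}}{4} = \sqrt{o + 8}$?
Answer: $33143 + 16 \sqrt{6} \approx 33182.0$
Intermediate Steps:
$M{\left(o \right)} = - 4 \sqrt{8 + o}$ ($M{\left(o \right)} = - 4 \sqrt{o + 8} = - 4 \sqrt{8 + o}$)
$33143 - M{\left(-7 + 95 \right)} = 33143 - - 4 \sqrt{8 + \left(-7 + 95\right)} = 33143 - - 4 \sqrt{8 + 88} = 33143 - - 4 \sqrt{96} = 33143 - - 4 \cdot 4 \sqrt{6} = 33143 - - 16 \sqrt{6} = 33143 + 16 \sqrt{6}$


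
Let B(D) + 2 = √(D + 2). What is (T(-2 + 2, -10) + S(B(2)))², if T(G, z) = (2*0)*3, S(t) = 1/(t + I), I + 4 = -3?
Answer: 1/49 ≈ 0.020408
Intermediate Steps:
B(D) = -2 + √(2 + D) (B(D) = -2 + √(D + 2) = -2 + √(2 + D))
I = -7 (I = -4 - 3 = -7)
S(t) = 1/(-7 + t) (S(t) = 1/(t - 7) = 1/(-7 + t))
T(G, z) = 0 (T(G, z) = 0*3 = 0)
(T(-2 + 2, -10) + S(B(2)))² = (0 + 1/(-7 + (-2 + √(2 + 2))))² = (0 + 1/(-7 + (-2 + √4)))² = (0 + 1/(-7 + (-2 + 2)))² = (0 + 1/(-7 + 0))² = (0 + 1/(-7))² = (0 - ⅐)² = (-⅐)² = 1/49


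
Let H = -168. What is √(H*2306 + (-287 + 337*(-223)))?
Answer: I*√462846 ≈ 680.33*I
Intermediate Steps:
√(H*2306 + (-287 + 337*(-223))) = √(-168*2306 + (-287 + 337*(-223))) = √(-387408 + (-287 - 75151)) = √(-387408 - 75438) = √(-462846) = I*√462846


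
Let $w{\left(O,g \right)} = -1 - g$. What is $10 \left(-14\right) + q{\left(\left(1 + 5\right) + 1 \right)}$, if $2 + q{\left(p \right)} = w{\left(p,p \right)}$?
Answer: $-150$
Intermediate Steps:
$q{\left(p \right)} = -3 - p$ ($q{\left(p \right)} = -2 - \left(1 + p\right) = -3 - p$)
$10 \left(-14\right) + q{\left(\left(1 + 5\right) + 1 \right)} = 10 \left(-14\right) - 10 = -140 - 10 = -150$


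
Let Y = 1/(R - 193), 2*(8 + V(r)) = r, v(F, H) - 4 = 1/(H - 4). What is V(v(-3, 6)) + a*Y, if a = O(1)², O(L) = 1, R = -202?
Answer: -9089/1580 ≈ -5.7525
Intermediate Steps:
v(F, H) = 4 + 1/(-4 + H) (v(F, H) = 4 + 1/(H - 4) = 4 + 1/(-4 + H))
V(r) = -8 + r/2
a = 1 (a = 1² = 1)
Y = -1/395 (Y = 1/(-202 - 193) = 1/(-395) = -1/395 ≈ -0.0025316)
V(v(-3, 6)) + a*Y = (-8 + ((-15 + 4*6)/(-4 + 6))/2) + 1*(-1/395) = (-8 + ((-15 + 24)/2)/2) - 1/395 = (-8 + ((½)*9)/2) - 1/395 = (-8 + (½)*(9/2)) - 1/395 = (-8 + 9/4) - 1/395 = -23/4 - 1/395 = -9089/1580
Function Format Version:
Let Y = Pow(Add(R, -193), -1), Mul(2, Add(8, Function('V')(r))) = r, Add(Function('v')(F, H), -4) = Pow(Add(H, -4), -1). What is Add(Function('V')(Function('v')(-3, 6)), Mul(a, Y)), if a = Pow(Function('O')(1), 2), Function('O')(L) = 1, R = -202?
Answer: Rational(-9089, 1580) ≈ -5.7525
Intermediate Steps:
Function('v')(F, H) = Add(4, Pow(Add(-4, H), -1)) (Function('v')(F, H) = Add(4, Pow(Add(H, -4), -1)) = Add(4, Pow(Add(-4, H), -1)))
Function('V')(r) = Add(-8, Mul(Rational(1, 2), r))
a = 1 (a = Pow(1, 2) = 1)
Y = Rational(-1, 395) (Y = Pow(Add(-202, -193), -1) = Pow(-395, -1) = Rational(-1, 395) ≈ -0.0025316)
Add(Function('V')(Function('v')(-3, 6)), Mul(a, Y)) = Add(Add(-8, Mul(Rational(1, 2), Mul(Pow(Add(-4, 6), -1), Add(-15, Mul(4, 6))))), Mul(1, Rational(-1, 395))) = Add(Add(-8, Mul(Rational(1, 2), Mul(Pow(2, -1), Add(-15, 24)))), Rational(-1, 395)) = Add(Add(-8, Mul(Rational(1, 2), Mul(Rational(1, 2), 9))), Rational(-1, 395)) = Add(Add(-8, Mul(Rational(1, 2), Rational(9, 2))), Rational(-1, 395)) = Add(Add(-8, Rational(9, 4)), Rational(-1, 395)) = Add(Rational(-23, 4), Rational(-1, 395)) = Rational(-9089, 1580)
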